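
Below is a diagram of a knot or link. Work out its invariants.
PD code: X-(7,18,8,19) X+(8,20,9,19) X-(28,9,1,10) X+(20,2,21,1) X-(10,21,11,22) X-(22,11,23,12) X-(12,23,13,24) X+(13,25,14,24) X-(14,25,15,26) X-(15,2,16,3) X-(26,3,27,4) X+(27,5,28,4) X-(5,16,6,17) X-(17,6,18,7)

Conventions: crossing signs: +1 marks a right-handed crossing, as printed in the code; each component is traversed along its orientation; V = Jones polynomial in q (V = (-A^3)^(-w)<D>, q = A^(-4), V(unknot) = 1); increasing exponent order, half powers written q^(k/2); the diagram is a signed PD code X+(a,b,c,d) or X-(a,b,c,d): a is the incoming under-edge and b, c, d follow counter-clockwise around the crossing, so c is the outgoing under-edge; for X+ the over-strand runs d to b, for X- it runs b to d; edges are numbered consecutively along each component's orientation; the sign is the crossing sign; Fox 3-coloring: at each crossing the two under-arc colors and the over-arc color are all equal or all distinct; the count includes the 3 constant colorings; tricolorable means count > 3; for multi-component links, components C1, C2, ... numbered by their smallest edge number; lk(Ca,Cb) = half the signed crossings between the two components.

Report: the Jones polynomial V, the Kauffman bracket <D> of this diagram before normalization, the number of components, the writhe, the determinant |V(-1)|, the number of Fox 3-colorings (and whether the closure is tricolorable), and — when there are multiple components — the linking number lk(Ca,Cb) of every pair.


Jones polynomial: V(q) = -q^-9 + 2q^-8 - 3q^-7 + 3q^-6 - 3q^-5 + 3q^-4 - q^-3 + q^-2
<D> = A^-10 - A^-6 + 3A^-2 - 3A^2 + 3A^6 - 3A^10 + 2A^14 - A^18; writhe -6
components 1, writhe -6 (14 crossings)
3-colorings: 3 of 3^14, det 17 — not tricolorable
note: |V(-1)| = 17: so not tricolorable, since 3 does not divide 17


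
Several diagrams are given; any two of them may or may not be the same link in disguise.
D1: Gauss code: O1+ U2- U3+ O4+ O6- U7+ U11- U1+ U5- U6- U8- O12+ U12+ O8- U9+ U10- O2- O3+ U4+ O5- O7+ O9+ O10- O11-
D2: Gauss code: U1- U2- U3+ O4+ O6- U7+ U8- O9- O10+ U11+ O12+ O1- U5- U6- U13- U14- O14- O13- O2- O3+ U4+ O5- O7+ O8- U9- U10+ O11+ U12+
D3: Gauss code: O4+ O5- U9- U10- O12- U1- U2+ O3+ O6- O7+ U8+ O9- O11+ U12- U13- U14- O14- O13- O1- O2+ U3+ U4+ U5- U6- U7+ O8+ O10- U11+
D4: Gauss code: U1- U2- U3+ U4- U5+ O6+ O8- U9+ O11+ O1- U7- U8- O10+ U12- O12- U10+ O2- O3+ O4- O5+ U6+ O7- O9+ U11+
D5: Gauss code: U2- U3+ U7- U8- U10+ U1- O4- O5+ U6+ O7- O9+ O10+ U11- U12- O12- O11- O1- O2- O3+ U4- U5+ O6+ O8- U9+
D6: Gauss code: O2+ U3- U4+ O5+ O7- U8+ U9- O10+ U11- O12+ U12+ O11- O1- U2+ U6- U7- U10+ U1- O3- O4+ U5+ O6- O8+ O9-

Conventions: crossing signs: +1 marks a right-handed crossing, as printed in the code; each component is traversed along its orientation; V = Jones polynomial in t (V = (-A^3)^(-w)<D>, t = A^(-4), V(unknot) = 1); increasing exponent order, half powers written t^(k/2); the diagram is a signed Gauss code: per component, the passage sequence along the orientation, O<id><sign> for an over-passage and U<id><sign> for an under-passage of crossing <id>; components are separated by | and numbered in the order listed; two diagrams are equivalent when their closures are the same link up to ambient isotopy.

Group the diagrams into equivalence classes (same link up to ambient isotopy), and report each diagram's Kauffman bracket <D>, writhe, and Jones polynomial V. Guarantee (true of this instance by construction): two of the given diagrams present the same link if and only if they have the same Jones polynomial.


grouping into links: {D1, D2, D3, D4, D5, D6}
V(D1) = 1  (w 0, c 12, <D> = 1)
D2 (bracket A^-6; 14 crossings at w = -2): V = 1
V(D3) = 1  [14 crossings, <D> = A^-6, w = -2]
V(D4) = 1  [12 crossings, <D> = 1, w = 0]
V(D5) = 1  (w -2, c 12, <D> = A^-6)
V(D6) = 1  [12 crossings, <D> = 1, w = 0]
why: one V(t) for all 6 diagrams — one class (guaranteed)


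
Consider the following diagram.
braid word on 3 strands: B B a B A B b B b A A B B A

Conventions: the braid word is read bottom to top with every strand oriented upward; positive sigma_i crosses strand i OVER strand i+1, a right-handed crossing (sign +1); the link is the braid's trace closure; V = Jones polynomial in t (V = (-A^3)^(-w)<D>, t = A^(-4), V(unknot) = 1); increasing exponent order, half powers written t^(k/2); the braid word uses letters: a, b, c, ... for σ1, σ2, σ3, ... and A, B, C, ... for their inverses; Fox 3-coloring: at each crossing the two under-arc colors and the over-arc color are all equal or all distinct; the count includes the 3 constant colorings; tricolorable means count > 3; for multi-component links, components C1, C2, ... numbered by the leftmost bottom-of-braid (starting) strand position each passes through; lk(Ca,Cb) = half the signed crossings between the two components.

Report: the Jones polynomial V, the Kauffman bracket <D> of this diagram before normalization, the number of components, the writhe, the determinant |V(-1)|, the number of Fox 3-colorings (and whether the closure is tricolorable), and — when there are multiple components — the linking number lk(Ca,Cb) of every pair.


Jones polynomial: V(t) = -t^-8 + t^-5 + t^-3
<D> = A^-12 + A^-4 - A^8; writhe -8
components 1, writhe -8 (14 crossings)
3-colorings: 9 of 3^14, det 3 — tricolorable
note: w = -8 shifts under R1 moves; the (-A^3)^(8) factor cancels that in V


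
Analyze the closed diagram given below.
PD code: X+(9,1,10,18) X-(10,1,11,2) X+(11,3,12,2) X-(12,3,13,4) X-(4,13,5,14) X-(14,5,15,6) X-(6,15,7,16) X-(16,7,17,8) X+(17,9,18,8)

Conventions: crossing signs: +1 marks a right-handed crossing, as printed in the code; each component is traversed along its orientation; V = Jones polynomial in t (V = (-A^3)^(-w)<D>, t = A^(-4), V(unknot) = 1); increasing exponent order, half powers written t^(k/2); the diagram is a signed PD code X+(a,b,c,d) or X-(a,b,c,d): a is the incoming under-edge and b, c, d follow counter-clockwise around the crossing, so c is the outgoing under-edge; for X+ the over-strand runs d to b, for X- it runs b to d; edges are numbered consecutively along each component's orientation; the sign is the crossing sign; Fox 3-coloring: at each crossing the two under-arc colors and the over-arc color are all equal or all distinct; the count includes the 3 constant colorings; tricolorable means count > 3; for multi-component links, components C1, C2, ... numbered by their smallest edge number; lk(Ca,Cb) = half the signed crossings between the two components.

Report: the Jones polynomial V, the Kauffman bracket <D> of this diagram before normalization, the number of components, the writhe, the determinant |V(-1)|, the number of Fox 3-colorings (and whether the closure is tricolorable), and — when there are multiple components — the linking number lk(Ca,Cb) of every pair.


Jones polynomial: V(t) = -t^-4 + t^-3 + t^-1
<D> = -A^-5 - A^3 + A^7; writhe -3
components 1, writhe -3 (9 crossings)
3-colorings: 9 of 3^9, det 3 — tricolorable
note: det 3 = |V(-1)|; divisible by 3, so tricolorable


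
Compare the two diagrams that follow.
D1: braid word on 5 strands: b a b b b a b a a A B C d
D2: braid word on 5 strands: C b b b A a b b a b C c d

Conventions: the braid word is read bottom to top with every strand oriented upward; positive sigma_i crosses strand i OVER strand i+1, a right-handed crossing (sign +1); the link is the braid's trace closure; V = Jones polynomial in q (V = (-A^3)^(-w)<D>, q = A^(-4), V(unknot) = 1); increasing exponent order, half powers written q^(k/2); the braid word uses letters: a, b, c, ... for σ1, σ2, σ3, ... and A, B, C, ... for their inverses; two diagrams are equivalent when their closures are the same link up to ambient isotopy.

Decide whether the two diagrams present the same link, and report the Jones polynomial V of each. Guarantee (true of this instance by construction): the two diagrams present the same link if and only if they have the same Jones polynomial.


same link: yes
V(D1) = -q^(5/2) - q^(9/2) + q^(11/2) - q^(13/2) + q^(15/2) - q^(17/2)  [13 crossings, <D> = A^-13 - A^-9 + A^-5 - A^-1 + A^3 + A^11, w = +7]
D2 (bracket A^-13 - A^-9 + A^-5 - A^-1 + A^3 + A^11; 13 crossings at w = +7): V = -q^(5/2) - q^(9/2) + q^(11/2) - q^(13/2) + q^(15/2) - q^(17/2)
note: D2 (13 crossings) and D1 (13) are Markov-related braid presentations


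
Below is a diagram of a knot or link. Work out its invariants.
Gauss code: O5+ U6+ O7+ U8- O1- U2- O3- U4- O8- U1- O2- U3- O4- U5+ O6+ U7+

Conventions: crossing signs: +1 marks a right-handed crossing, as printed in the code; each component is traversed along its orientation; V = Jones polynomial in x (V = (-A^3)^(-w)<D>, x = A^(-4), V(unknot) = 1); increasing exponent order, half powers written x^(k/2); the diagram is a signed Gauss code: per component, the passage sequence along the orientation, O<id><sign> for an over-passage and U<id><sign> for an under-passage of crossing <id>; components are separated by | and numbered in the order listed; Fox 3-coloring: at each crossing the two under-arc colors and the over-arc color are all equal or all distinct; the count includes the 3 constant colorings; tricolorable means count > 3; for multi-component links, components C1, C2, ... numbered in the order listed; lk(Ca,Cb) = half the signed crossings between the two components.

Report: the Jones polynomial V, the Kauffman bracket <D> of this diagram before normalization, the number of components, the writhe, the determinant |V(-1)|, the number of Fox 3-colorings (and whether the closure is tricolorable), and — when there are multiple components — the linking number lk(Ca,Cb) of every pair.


Jones polynomial: V(x) = -x^-6 + x^-5 - 2x^-4 + 3x^-3 - 2x^-2 + 3x^-1 - 1 + x - x^2
<D> = -A^-14 + A^-10 - A^-6 + 3A^-2 - 2A^2 + 3A^6 - 2A^10 + A^14 - A^18; writhe -2
components 1, writhe -2 (8 crossings)
3-colorings: 9 of 3^8, det 15 — tricolorable
note: w = -2 (over 8 crossings) is diagram-only; (-A^3)^(2) removes it from V


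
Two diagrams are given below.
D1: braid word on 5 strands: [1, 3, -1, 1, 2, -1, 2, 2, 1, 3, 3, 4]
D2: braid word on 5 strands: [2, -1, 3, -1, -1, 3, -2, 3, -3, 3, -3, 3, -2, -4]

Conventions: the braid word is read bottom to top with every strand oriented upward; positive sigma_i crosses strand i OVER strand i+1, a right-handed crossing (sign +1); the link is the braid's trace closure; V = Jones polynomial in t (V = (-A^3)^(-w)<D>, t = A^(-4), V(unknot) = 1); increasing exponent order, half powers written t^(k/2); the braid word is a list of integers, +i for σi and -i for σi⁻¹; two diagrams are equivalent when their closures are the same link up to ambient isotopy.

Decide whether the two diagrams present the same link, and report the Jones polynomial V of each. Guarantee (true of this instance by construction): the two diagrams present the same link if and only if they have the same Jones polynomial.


equivalent: no
V(D1) = t^2 - t^3 + 3t^4 - 3t^5 + 4t^6 - 4t^7 + 2t^8 - 2t^9 + t^10  (w +8, c 12, <D> = A^-16 - 2A^-12 + 2A^-8 - 4A^-4 + 4 - 3A^4 + 3A^8 - A^12 + A^16)
V(D2) = -t^-3 + t^-2 - t^-1 + 3 - t + t^2 - t^3  [14 crossings, <D> = -A^-18 + A^-14 - A^-10 + 3A^-6 - A^-2 + A^2 - A^6, w = -2]
key observation: V(t) takes 2 values over 2 diagrams, fixing the grouping


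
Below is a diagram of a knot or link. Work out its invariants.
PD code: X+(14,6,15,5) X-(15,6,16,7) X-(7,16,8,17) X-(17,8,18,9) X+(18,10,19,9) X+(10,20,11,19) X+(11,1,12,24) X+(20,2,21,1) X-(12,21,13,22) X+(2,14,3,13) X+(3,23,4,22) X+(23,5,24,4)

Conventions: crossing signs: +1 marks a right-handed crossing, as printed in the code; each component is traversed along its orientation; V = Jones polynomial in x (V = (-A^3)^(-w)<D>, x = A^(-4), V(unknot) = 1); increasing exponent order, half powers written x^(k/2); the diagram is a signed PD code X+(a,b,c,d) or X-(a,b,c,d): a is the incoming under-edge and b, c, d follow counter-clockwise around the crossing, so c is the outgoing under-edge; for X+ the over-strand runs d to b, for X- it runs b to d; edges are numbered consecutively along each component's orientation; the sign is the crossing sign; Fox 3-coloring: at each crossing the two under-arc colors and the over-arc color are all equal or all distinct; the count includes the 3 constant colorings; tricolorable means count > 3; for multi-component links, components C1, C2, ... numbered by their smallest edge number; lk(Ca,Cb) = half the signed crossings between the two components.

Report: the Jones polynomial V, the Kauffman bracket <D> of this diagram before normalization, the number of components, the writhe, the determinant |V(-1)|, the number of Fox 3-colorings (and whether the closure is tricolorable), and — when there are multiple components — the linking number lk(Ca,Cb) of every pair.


V = x - x^2 + 2x^3 - x^4 + x^5 - x^6
<D> = -A^-12 + A^-8 - A^-4 + 2 - A^4 + A^8 (w = +4)
1 component over 12 crossings, w = +4
3 Fox colorings among 3^12, |V(-1)| = 7: not tricolorable
why: w = +4 shifts under R1 moves; the (-A^3)^(-4) factor cancels that in V


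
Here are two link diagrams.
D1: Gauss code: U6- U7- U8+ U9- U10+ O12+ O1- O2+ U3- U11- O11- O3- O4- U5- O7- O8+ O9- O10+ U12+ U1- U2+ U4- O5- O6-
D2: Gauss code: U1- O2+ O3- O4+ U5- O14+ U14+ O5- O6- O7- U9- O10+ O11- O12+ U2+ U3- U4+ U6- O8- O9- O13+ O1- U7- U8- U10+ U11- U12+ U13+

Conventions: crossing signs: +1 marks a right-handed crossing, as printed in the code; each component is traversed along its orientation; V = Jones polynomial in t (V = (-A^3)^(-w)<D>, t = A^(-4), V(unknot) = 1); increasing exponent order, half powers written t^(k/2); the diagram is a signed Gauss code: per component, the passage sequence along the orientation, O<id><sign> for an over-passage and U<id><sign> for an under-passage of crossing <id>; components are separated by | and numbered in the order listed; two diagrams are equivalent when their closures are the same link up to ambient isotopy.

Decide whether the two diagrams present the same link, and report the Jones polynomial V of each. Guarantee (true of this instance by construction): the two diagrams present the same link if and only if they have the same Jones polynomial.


same link: yes
V(D1) = 1  [12 crossings, <D> = A^-12, w = -4]
V(D2) = 1  (w -2, c 14, <D> = A^-6)
note: all 2 diagrams share one V(t), hence one class


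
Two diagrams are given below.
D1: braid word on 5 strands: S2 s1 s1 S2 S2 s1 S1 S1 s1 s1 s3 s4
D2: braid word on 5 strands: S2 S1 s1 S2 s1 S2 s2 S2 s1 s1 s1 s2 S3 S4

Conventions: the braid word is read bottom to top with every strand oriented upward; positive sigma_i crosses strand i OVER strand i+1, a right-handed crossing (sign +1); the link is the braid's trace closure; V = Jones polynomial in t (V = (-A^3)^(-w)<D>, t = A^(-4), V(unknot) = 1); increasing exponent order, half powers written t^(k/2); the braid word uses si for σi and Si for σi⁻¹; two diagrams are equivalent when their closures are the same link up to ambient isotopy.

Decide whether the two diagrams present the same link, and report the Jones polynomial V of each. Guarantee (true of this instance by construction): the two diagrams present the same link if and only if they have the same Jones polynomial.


same link: no
V(D1) = -t^-3 + 2t^-2 - 2t^-1 + 3 - 2t + 2t^2 - t^3  [12 crossings, <D> = -A^-6 + 2A^-2 - 2A^2 + 3A^6 - 2A^10 + 2A^14 - A^18, w = +2]
V(D2) = t^-1 - 1 + 2t - 2t^2 + 2t^3 - 2t^4 + t^5  (w 0, c 14, <D> = A^-20 - 2A^-16 + 2A^-12 - 2A^-8 + 2A^-4 - 1 + A^4)
note: V(t) takes 2 values over 2 diagrams, fixing the grouping


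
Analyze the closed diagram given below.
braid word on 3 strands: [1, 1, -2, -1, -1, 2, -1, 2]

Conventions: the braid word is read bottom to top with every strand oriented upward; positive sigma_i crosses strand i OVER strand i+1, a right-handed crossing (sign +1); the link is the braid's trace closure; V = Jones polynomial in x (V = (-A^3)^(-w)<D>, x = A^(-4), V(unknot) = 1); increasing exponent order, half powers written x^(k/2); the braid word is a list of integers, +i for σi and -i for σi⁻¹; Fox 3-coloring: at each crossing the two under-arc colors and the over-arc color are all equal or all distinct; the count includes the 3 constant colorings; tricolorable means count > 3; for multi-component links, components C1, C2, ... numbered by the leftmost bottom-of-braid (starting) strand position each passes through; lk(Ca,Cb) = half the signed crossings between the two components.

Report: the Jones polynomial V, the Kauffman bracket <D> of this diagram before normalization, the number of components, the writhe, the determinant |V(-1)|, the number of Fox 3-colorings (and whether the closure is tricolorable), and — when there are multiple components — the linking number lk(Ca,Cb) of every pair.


Jones polynomial: V(x) = -x^-3 + 2x^-2 - 2x^-1 + 3 - 2x + 2x^2 - x^3
<D> = -A^-12 + 2A^-8 - 2A^-4 + 3 - 2A^4 + 2A^8 - A^12; writhe 0
components 1, writhe 0 (8 crossings)
3-colorings: 3 of 3^8, det 13 — not tricolorable
note: V is palindromic (span 6, det 13): x -> 1/x fixes it; necessary, not sufficient, for amphichirality


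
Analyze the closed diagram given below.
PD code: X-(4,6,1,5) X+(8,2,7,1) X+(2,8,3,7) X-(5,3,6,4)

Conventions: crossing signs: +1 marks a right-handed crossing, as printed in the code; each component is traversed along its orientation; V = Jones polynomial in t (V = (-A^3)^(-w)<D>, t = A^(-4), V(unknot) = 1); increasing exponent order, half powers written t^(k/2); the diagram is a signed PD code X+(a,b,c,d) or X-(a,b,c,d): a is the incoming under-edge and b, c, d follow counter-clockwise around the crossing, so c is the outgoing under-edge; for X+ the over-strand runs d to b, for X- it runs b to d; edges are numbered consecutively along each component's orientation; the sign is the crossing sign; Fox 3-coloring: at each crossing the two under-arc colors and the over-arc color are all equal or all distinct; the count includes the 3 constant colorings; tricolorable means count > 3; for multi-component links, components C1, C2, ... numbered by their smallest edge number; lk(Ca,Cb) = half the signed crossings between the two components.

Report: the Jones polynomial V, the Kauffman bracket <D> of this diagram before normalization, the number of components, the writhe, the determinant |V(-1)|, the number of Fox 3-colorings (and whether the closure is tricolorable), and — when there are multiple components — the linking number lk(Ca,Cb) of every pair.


V = t^-2 + 2 + t^2
<D> = A^-8 + 2 + A^8 (w = 0)
3 components over 4 crossings, w = 0
lk(C1,C2): -1
lk(C1,C3) = +1
linking number lk(C2,C3) = 0
3 Fox colorings among 3^4, |V(-1)| = 4: not tricolorable
why: the 3 component pairs carry total linking 0


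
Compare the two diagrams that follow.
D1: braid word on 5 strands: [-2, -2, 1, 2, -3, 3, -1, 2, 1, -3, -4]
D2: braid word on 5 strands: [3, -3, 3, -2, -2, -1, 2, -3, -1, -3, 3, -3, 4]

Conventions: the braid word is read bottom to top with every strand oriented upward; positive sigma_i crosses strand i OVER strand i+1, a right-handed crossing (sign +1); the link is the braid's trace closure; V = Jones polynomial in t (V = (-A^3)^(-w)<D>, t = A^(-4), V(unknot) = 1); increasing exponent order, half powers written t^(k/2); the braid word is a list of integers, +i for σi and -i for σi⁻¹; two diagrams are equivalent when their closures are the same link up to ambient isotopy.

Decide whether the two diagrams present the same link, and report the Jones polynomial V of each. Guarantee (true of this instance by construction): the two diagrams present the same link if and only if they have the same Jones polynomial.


same link: no
V(D1) = t^(-3/2) - t^(-1/2) - t^(3/2) - t^(7/2)  [11 crossings, <D> = A^-17 + A^-9 + A^-1 - A^3, w = -1]
V(D2) = -t^(-9/2) - t^(-5/2) + t^(-3/2) - t^(-1/2)  [13 crossings, <D> = A^-7 - A^-3 + A + A^9, w = -3]
insight: V(t) takes 2 values over 2 diagrams, fixing the grouping


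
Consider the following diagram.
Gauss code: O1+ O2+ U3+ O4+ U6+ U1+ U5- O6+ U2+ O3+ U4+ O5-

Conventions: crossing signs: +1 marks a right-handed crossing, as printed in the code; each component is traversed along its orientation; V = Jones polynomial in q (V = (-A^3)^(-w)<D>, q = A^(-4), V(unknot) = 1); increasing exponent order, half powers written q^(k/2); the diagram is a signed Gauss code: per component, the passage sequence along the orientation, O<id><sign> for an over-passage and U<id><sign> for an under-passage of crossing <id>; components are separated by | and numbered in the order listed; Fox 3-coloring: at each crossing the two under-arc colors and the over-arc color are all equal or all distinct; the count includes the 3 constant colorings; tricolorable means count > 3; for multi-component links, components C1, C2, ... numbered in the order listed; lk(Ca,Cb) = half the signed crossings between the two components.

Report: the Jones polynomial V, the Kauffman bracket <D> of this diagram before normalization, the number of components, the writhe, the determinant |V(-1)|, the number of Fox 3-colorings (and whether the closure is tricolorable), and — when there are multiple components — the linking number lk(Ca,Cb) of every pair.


Jones polynomial: V(q) = q + q^3 - q^4
<D> = -A^-4 + 1 + A^8; writhe +4
components 1, writhe +4 (6 crossings)
3-colorings: 9 of 3^6, det 3 — tricolorable
note: V spans 3 powers of q: at least 3 crossings in any diagram


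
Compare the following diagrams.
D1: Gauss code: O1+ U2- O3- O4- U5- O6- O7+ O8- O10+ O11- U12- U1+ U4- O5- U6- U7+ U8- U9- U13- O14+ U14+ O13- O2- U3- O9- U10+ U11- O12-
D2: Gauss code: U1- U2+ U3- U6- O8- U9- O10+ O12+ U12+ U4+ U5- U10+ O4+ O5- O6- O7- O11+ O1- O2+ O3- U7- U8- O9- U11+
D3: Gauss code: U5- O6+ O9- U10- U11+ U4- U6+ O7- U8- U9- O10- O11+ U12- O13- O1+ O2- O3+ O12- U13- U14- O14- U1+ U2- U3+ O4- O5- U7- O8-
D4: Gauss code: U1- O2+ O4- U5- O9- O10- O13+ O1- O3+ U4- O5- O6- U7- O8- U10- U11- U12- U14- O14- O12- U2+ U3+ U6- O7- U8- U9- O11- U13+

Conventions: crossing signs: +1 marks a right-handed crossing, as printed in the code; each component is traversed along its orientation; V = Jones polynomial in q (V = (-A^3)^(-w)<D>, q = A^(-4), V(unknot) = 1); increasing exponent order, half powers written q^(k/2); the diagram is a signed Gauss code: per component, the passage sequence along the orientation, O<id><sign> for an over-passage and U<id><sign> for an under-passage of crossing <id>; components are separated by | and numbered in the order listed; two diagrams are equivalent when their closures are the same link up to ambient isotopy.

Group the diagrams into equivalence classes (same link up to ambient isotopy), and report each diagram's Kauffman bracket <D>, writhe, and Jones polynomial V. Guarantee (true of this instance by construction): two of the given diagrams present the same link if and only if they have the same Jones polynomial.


equivalence classes: {D1, D4} | {D2} | {D3}
D1 (bracket A^-10 + 2A^-2 - 2A^2 + A^6 - 2A^10 + A^14; 14 crossings at w = -6): V = q^-8 - 2q^-7 + q^-6 - 2q^-5 + 2q^-4 + q^-2
D2 (bracket A^-2 + A^6 - A^10; 12 crossings at w = -2): V = -q^-4 + q^-3 + q^-1
V(D3) = -q^-6 + q^-5 - q^-4 + 2q^-3 - q^-2 + q^-1  [14 crossings, <D> = A^-14 - A^-10 + 2A^-6 - A^-2 + A^2 - A^6, w = -6]
D4 (bracket A^-16 + 2A^-8 - 2A^-4 + 1 - 2A^4 + A^8; 14 crossings at w = -8): V = q^-8 - 2q^-7 + q^-6 - 2q^-5 + 2q^-4 + q^-2
observation: comparing 4 Jones polynomials yields 3 groups


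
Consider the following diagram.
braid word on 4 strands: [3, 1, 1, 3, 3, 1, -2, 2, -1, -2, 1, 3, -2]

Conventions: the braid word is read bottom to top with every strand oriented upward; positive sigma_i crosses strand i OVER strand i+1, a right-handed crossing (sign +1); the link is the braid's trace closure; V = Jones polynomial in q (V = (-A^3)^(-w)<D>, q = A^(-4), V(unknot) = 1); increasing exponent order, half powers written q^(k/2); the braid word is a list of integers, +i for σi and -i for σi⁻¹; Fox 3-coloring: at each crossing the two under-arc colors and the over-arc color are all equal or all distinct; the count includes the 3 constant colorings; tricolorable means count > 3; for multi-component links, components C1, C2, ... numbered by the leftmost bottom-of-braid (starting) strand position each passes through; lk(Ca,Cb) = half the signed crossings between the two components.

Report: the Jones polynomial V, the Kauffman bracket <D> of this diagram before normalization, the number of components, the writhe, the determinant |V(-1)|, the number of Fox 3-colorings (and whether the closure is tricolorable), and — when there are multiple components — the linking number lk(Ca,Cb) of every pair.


V(q) = 1 - 2q + 4q^2 - 5q^3 + 7q^4 - 7q^5 + 6q^6 - 5q^7 + 3q^8 - q^9
bracket: A^-21 - 3A^-17 + 5A^-13 - 6A^-9 + 7A^-5 - 7A^-1 + 5A^3 - 4A^7 + 2A^11 - A^15, w = +5
1 component, writhe +5, over 13 crossings
det 41, colorings 3 of 3^13 — not tricolorable
observation: the span of V is 9, forcing >= 9 crossings in any diagram


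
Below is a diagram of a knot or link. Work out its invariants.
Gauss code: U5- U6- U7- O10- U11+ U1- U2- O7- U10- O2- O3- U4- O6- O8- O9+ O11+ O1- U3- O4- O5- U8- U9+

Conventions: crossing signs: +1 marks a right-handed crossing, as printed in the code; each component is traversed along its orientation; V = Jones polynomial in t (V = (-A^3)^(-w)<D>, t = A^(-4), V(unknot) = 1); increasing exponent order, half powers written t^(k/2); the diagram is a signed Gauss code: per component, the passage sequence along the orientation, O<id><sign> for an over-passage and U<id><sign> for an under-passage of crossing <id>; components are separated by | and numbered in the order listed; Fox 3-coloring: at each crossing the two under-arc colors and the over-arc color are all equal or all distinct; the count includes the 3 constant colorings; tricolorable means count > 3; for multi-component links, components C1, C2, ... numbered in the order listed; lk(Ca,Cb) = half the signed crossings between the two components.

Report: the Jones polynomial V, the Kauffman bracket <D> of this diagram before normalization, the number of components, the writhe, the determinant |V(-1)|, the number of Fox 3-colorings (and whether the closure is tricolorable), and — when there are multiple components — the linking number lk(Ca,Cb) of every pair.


V = t^-8 - 2t^-7 + t^-6 - 2t^-5 + 2t^-4 + t^-2
<D> = -A^-13 - 2A^-5 + 2A^-1 - A^3 + 2A^7 - A^11 (w = -7)
1 component over 11 crossings, w = -7
27 Fox colorings among 3^11, |V(-1)| = 9: tricolorable
why: w = -7 (over 11 crossings) is diagram-only; (-A^3)^(7) removes it from V


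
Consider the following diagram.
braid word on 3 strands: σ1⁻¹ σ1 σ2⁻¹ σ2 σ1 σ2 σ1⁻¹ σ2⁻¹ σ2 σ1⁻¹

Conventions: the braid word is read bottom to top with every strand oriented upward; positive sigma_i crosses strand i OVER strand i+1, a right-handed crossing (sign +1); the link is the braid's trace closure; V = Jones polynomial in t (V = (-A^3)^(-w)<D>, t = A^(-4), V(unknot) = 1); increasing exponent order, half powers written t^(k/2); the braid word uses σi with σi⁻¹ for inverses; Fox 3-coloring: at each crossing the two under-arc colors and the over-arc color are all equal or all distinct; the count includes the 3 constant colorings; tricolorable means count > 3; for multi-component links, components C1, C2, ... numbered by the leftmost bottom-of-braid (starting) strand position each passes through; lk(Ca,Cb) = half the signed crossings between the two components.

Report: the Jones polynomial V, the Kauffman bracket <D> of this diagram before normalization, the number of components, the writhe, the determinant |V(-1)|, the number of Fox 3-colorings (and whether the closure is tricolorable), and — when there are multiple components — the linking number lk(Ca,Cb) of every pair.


V = 1
<D> = 1 (w = 0)
1 component over 10 crossings, w = 0
3 Fox colorings among 3^10, |V(-1)| = 1: not tricolorable
why: inverse pairs cancel, leaving σ1 σ2 σ1⁻¹ σ1⁻¹


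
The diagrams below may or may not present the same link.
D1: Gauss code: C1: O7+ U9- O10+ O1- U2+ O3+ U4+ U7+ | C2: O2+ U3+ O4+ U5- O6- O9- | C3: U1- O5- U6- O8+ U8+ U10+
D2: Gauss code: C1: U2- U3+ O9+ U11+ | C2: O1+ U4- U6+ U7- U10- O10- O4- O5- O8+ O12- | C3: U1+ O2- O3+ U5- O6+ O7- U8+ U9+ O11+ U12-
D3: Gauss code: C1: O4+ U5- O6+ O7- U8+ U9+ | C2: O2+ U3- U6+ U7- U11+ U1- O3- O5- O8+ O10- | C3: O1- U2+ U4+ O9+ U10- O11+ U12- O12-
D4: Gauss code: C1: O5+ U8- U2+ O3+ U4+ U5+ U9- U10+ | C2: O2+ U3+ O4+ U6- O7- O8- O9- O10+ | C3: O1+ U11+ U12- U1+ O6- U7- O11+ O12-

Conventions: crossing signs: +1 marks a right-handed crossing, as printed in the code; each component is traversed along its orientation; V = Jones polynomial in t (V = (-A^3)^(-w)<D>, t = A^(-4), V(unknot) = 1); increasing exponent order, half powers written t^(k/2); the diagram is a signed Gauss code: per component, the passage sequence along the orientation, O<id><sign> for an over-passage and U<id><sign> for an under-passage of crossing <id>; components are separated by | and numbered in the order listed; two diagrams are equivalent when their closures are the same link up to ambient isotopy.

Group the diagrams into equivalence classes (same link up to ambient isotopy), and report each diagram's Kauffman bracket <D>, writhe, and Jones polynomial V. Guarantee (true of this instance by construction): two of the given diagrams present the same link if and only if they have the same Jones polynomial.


equivalence classes: {D1, D4} | {D2, D3}
D1 (bracket A^-2 + 2A^6 + A^14; 10 crossings at w = +2): V = t^-2 + 2 + t^2
V(D2) = 1 + t + t^2 + t^3  [12 crossings, <D> = A^-12 + A^-8 + A^-4 + 1, w = 0]
V(D3) = 1 + t + t^2 + t^3  [12 crossings, <D> = A^-12 + A^-8 + A^-4 + 1, w = 0]
D4 (bracket A^-2 + 2A^6 + A^14; 12 crossings at w = +2): V = t^-2 + 2 + t^2
observation: V(t) takes 2 values over 4 diagrams, fixing the grouping


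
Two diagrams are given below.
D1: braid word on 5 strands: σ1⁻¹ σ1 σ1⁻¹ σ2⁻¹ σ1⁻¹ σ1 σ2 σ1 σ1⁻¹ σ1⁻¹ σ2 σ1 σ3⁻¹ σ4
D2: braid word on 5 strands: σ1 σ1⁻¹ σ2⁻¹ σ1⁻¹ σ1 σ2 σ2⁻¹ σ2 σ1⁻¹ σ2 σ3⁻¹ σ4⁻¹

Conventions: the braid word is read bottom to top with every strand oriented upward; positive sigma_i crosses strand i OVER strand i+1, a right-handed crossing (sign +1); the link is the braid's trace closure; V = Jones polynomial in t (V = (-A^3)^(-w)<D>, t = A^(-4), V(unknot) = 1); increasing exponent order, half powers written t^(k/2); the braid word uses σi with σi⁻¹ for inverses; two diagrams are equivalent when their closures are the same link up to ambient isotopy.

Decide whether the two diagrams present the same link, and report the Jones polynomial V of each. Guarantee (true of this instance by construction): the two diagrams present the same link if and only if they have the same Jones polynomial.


equivalent: yes
V(D1) = 1  (w 0, c 14, <D> = 1)
D2 (bracket A^-6; 12 crossings at w = -2): V = 1
why: from 14 to 12 crossings by R-moves: one link, two diagrams


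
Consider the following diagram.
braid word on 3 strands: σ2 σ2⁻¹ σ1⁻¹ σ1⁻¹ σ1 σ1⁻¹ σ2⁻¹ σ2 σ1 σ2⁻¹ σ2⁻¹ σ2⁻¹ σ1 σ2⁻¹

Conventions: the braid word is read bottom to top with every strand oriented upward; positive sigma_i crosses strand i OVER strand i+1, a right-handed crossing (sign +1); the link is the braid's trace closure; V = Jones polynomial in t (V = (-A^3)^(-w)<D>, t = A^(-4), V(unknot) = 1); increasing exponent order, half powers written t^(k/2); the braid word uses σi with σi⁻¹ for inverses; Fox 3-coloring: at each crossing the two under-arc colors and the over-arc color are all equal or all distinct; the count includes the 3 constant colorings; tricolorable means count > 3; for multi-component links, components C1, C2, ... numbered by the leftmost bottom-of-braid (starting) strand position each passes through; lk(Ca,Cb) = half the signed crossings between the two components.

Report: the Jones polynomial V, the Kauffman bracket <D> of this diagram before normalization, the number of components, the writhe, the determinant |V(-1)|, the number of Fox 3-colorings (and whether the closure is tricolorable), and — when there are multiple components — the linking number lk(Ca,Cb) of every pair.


V = -t^-4 + t^-3 + t^-1
<D> = A^-8 + 1 - A^4 (w = -4)
1 component over 14 crossings, w = -4
9 Fox colorings among 3^14, |V(-1)| = 3: tricolorable
why: the span of V is 3, forcing >= 3 crossings in any diagram


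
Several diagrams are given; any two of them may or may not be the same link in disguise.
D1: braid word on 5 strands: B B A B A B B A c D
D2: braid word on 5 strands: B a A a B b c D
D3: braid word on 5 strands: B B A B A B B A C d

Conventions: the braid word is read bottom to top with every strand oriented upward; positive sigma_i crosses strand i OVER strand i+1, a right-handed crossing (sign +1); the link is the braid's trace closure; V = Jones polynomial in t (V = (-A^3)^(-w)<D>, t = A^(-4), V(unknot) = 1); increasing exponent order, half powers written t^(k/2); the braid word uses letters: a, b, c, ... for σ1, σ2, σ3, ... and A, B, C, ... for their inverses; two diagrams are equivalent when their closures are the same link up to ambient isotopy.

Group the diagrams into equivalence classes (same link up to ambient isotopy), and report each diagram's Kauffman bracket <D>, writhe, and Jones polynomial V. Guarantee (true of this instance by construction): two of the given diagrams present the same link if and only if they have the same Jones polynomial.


equivalence classes: {D1, D3} | {D2}
D1 (bracket A^-12 + A^-4 - A^8; 10 crossings at w = -8): V = -t^-8 + t^-5 + t^-3
V(D2) = 1  (w 0, c 8, <D> = 1)
V(D3) = -t^-8 + t^-5 + t^-3  [10 crossings, <D> = A^-12 + A^-4 - A^8, w = -8]
key observation: V(t) takes 2 values over 3 diagrams, fixing the grouping


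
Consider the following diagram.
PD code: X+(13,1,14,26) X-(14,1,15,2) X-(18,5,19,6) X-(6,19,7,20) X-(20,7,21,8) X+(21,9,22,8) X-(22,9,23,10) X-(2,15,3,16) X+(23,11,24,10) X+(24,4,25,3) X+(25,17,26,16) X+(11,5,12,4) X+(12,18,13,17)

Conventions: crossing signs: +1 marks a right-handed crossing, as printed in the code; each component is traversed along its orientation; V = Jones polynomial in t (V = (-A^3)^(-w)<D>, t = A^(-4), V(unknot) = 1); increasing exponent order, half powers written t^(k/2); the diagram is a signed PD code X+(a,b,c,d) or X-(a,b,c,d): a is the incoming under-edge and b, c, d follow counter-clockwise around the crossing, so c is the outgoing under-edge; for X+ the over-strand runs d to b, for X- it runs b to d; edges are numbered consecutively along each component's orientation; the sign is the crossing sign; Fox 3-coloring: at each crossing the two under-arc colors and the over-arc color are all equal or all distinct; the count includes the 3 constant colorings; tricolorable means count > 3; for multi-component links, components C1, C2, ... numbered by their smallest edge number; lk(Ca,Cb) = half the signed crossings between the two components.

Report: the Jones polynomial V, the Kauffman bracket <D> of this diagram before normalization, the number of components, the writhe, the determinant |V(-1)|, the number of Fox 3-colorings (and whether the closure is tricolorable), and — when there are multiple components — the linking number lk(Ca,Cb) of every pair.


V = 1
<D> = -A^3 (w = +1)
1 component over 13 crossings, w = +1
3 Fox colorings among 3^13, |V(-1)| = 1: not tricolorable
why: w = +1 (over 13 crossings) is diagram-only; (-A^3)^(-1) removes it from V


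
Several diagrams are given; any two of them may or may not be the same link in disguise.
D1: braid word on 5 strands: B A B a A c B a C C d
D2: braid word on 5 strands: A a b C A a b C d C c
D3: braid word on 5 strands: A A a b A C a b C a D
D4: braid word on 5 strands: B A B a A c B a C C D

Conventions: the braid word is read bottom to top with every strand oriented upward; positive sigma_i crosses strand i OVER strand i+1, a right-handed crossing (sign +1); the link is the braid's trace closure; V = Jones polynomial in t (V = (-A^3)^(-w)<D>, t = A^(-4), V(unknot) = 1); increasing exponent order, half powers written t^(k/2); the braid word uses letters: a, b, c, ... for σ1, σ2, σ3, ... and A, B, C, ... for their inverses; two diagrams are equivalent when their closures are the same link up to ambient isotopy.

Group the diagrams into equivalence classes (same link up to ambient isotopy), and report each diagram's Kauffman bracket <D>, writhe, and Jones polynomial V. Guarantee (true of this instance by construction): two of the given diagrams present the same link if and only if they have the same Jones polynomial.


equivalence classes: {D1, D4} | {D2, D3}
D1 (bracket A^-7 - A^-3 + A + A^9; 11 crossings at w = -3): V = -t^(-9/2) - t^(-5/2) + t^(-3/2) - t^(-1/2)
D2 (bracket A^-7 + A^13; 11 crossings at w = +1): V = -t^(-5/2) - t^(5/2)
V(D3) = -t^(-5/2) - t^(5/2)  [11 crossings, <D> = A^-13 + A^7, w = -1]
V(D4) = -t^(-9/2) - t^(-5/2) + t^(-3/2) - t^(-1/2)  (w -5, c 11, <D> = A^-13 - A^-9 + A^-5 + A^3)
key observation: 2 values of V(t) split the 4 diagrams


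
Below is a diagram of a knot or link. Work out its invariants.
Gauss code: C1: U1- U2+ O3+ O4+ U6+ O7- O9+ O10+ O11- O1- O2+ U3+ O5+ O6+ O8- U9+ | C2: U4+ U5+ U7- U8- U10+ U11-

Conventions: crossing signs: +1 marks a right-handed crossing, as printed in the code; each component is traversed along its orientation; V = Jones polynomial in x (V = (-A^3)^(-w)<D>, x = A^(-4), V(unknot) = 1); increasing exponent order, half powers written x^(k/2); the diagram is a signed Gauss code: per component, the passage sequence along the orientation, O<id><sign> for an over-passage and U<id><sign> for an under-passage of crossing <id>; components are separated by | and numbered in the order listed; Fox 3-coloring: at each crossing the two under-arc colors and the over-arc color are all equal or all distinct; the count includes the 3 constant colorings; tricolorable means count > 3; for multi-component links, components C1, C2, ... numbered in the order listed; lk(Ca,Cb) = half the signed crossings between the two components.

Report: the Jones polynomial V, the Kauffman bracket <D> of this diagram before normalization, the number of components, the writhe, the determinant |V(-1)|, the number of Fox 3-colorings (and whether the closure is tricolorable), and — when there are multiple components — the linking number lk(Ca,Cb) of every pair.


Jones polynomial: V(x) = -x^(1/2) - x^(3/2) - x^(5/2) + x^(9/2)
<D> = -A^-9 + A^-1 + A^3 + A^7; writhe +3
components 2, writhe +3 (11 crossings)
linking number lk(C1,C2) = 0
3-colorings: 27 of 3^11, det 0 — tricolorable
note: the 1 component pair carries total linking 0


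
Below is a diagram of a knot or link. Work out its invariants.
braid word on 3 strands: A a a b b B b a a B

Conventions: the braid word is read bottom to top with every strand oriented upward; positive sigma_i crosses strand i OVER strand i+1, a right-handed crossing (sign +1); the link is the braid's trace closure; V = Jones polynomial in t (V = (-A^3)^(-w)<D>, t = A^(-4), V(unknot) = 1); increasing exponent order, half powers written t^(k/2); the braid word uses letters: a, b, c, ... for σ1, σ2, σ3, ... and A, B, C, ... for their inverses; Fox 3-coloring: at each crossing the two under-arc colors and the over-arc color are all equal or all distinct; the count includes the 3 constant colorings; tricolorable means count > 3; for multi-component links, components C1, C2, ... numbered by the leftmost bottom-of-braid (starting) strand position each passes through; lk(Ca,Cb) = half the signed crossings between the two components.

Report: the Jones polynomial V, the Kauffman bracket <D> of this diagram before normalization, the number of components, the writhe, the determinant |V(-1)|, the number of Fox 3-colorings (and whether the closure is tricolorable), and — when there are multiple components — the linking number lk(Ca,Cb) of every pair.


V = t - t^2 + 2t^3 - t^4 + t^5 - t^6
<D> = -A^-12 + A^-8 - A^-4 + 2 - A^4 + A^8 (w = +4)
1 component over 10 crossings, w = +4
3 Fox colorings among 3^10, |V(-1)| = 7: not tricolorable
why: inverse pairs cancel, leaving σ1 σ2 σ2 σ1 σ1 σ2⁻¹
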